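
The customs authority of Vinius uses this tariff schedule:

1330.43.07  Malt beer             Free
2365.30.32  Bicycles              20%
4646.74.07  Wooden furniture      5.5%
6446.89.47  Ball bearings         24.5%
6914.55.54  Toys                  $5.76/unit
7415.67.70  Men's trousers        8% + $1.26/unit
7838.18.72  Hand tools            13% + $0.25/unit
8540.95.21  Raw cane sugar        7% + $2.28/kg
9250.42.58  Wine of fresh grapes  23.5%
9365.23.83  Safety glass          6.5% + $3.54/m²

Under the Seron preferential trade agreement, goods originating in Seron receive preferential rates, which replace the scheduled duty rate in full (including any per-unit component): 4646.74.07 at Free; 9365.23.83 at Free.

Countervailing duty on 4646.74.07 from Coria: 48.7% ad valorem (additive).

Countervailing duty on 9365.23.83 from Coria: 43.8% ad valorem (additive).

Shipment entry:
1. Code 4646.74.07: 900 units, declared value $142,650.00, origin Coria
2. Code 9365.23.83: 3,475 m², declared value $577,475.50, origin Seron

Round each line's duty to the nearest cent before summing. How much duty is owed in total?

$77,316.30

Line 1 (4646.74.07, Coria, 900 units, $142,650.00):
Base rate for 4646.74.07 is 5.5%.
4646.74.07 has an FTA preferential rate, but origin Coria is not Seron; base rate stands.
Additional duty on 4646.74.07 from Coria: +48.7%. Applied ad valorem rate: 5.5% + 48.7% = 54.2%.
Duty = $142,650.00 × 54.2% = $77,316.30.
Line 2 (9365.23.83, Seron, 3,475 m², $577,475.50):
Base rate for 9365.23.83 is 6.5% + $3.54/m².
Origin Seron qualifies under the Vinius–Seron agreement and 9365.23.83 is covered: preferential rate Free applies instead.
The additional-duty order on 9365.23.83 targets Coria, not Seron; it does not apply.
Duty = $577,475.50 × 0% = $0.00.
Total = $77,316.30 + $0.00 = $77,316.30.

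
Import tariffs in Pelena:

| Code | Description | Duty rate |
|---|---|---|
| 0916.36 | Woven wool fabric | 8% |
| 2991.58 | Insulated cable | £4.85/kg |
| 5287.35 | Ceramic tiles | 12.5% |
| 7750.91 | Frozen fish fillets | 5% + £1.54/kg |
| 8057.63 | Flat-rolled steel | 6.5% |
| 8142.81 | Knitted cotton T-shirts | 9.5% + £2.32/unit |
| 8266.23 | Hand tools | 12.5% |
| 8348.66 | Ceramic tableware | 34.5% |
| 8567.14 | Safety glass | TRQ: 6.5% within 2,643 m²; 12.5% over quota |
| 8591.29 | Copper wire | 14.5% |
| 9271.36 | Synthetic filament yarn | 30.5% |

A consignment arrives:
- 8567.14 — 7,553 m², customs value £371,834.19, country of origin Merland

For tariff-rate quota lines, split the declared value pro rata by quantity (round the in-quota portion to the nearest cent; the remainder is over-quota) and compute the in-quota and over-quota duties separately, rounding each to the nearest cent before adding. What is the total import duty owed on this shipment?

£38,672.38

Line 1 (8567.14, Merland, 7,553 m², £371,834.19):
Code 8567.14 is under a tariff-rate quota (threshold 2,643 m²). In-quota: 2,643 m² at 6.5%; over-quota: 4,910 m² at 12.5%.
Pro-rata value split: in-quota = £371,834.19 × 2,643/7,553 = £130,114.89; over-quota = £371,834.19 − £130,114.89 = £241,719.30.
In-quota duty = £130,114.89 × 6.5% = £8,457.47. Over-quota duty = £241,719.30 × 12.5% = £30,214.91.
Line duty = £8,457.47 + £30,214.91 = £38,672.38.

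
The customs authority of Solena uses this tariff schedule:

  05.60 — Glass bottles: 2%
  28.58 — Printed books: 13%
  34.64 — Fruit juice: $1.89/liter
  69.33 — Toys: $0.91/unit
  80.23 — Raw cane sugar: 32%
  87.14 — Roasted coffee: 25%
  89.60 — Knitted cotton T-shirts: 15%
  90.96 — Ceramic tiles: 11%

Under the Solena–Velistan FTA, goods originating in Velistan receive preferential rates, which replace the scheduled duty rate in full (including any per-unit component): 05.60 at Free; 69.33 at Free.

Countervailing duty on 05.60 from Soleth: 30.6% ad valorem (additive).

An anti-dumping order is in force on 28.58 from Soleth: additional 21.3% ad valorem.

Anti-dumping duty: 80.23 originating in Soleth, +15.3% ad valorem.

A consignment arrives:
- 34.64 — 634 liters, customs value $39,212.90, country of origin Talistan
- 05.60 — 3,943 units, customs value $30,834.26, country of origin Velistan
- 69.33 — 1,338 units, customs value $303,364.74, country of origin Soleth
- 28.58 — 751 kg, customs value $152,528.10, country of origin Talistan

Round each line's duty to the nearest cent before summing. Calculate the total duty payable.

Line 1 (34.64, Talistan, 634 liters, $39,212.90):
Base rate for 34.64 is $1.89/liter.
Duty = 634 × $1.89 = $1,198.26.
Line 2 (05.60, Velistan, 3,943 units, $30,834.26):
Base rate for 05.60 is 2%.
Origin Velistan qualifies under the Solena–Velistan agreement and 05.60 is covered: preferential rate Free applies instead.
The additional-duty order on 05.60 targets Soleth, not Velistan; it does not apply.
Duty = $30,834.26 × 0% = $0.00.
Line 3 (69.33, Soleth, 1,338 units, $303,364.74):
Base rate for 69.33 is $0.91/unit.
69.33 has an FTA preferential rate, but origin Soleth is not Velistan; base rate stands.
Duty = 1,338 × $0.91 = $1,217.58.
Line 4 (28.58, Talistan, 751 kg, $152,528.10):
Base rate for 28.58 is 13%.
The additional-duty order on 28.58 targets Soleth, not Talistan; it does not apply.
Duty = $152,528.10 × 13% = $19,828.65.
Total = $1,198.26 + $0.00 + $1,217.58 + $19,828.65 = $22,244.49.

$22,244.49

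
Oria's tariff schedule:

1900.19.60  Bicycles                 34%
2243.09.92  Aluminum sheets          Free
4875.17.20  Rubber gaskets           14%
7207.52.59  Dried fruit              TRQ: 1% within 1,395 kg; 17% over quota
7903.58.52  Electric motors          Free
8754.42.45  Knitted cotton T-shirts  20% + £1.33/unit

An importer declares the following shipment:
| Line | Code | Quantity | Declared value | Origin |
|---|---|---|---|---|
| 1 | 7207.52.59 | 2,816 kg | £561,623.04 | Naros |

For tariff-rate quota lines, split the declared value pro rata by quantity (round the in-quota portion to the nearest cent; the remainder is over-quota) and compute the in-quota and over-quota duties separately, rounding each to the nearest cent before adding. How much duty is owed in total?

Line 1 (7207.52.59, Naros, 2,816 kg, £561,623.04):
Code 7207.52.59 is under a tariff-rate quota (threshold 1,395 kg). In-quota: 1,395 kg at 1%; over-quota: 1,421 kg at 17%.
Pro-rata value split: in-quota = £561,623.04 × 1,395/2,816 = £278,218.80; over-quota = £561,623.04 − £278,218.80 = £283,404.24.
In-quota duty = £278,218.80 × 1% = £2,782.19. Over-quota duty = £283,404.24 × 17% = £48,178.72.
Line duty = £2,782.19 + £48,178.72 = £50,960.91.

£50,960.91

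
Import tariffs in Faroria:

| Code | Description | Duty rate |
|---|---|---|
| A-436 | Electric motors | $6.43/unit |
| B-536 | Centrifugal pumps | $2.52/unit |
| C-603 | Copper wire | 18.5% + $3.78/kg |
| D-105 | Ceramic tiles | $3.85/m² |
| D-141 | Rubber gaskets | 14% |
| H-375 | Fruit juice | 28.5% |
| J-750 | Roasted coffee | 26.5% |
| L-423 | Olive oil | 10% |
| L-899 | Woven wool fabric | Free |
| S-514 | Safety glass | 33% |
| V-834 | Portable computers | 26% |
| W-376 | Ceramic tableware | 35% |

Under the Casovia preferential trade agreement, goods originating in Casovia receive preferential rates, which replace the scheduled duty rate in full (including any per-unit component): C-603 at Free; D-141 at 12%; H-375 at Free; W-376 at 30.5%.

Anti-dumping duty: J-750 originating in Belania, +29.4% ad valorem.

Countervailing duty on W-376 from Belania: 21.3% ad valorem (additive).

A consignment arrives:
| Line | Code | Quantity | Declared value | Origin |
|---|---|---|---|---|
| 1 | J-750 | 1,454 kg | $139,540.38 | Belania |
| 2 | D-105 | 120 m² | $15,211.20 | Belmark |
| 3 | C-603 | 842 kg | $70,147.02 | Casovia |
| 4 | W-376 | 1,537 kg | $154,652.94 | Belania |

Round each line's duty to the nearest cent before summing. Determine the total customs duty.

$165,534.68

Line 1 (J-750, Belania, 1,454 kg, $139,540.38):
Base rate for J-750 is 26.5%.
Additional duty on J-750 from Belania: +29.4%. Applied ad valorem rate: 26.5% + 29.4% = 55.9%.
Duty = $139,540.38 × 55.9% = $78,003.07.
Line 2 (D-105, Belmark, 120 m², $15,211.20):
Base rate for D-105 is $3.85/m².
Duty = 120 × $3.85 = $462.00.
Line 3 (C-603, Casovia, 842 kg, $70,147.02):
Base rate for C-603 is 18.5% + $3.78/kg.
Origin Casovia qualifies under the Faroria–Casovia agreement and C-603 is covered: preferential rate Free applies instead.
Duty = $70,147.02 × 0% = $0.00.
Line 4 (W-376, Belania, 1,537 kg, $154,652.94):
Base rate for W-376 is 35%.
W-376 has an FTA preferential rate, but origin Belania is not Casovia; base rate stands.
Additional duty on W-376 from Belania: +21.3%. Applied ad valorem rate: 35% + 21.3% = 56.3%.
Duty = $154,652.94 × 56.3% = $87,069.61.
Total = $78,003.07 + $462.00 + $0.00 + $87,069.61 = $165,534.68.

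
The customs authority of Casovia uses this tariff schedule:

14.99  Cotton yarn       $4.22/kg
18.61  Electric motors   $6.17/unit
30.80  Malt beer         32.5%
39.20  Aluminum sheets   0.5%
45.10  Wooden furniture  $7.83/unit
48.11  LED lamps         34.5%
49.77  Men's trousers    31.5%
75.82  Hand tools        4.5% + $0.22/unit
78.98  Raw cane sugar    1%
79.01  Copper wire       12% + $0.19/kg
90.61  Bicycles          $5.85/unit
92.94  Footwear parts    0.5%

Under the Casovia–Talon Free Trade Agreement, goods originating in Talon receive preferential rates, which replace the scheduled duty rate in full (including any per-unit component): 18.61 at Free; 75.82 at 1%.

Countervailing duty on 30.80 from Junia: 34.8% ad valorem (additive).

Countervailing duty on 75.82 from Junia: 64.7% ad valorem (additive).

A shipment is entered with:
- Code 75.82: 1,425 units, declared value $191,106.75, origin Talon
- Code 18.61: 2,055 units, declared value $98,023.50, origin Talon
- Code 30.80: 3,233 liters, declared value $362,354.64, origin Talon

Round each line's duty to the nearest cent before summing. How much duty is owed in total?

$119,676.33

Line 1 (75.82, Talon, 1,425 units, $191,106.75):
Base rate for 75.82 is 4.5% + $0.22/unit.
Origin Talon qualifies under the Casovia–Talon agreement and 75.82 is covered: preferential rate 1% applies instead.
The additional-duty order on 75.82 targets Junia, not Talon; it does not apply.
Duty = $191,106.75 × 1% = $1,911.07.
Line 2 (18.61, Talon, 2,055 units, $98,023.50):
Base rate for 18.61 is $6.17/unit.
Origin Talon qualifies under the Casovia–Talon agreement and 18.61 is covered: preferential rate Free applies instead.
Duty = $98,023.50 × 0% = $0.00.
Line 3 (30.80, Talon, 3,233 liters, $362,354.64):
Base rate for 30.80 is 32.5%.
Origin Talon is the FTA partner but 30.80 is not on the preference list; base rate stands.
The additional-duty order on 30.80 targets Junia, not Talon; it does not apply.
Duty = $362,354.64 × 32.5% = $117,765.26.
Total = $1,911.07 + $0.00 + $117,765.26 = $119,676.33.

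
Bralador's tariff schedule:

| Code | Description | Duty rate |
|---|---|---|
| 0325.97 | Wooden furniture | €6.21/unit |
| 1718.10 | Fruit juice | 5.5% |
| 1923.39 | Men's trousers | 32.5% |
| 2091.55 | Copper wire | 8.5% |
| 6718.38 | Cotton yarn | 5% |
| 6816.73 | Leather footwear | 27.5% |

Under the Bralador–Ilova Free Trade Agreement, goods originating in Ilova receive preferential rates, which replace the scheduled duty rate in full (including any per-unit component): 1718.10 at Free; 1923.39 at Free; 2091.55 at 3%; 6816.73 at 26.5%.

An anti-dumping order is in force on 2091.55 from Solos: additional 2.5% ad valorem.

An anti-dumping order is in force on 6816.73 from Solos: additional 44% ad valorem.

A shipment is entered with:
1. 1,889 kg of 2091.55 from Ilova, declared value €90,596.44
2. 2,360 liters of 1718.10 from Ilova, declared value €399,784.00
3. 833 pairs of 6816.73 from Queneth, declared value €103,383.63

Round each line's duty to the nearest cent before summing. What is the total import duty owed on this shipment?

Line 1 (2091.55, Ilova, 1,889 kg, €90,596.44):
Base rate for 2091.55 is 8.5%.
Origin Ilova qualifies under the Bralador–Ilova agreement and 2091.55 is covered: preferential rate 3% applies instead.
The additional-duty order on 2091.55 targets Solos, not Ilova; it does not apply.
Duty = €90,596.44 × 3% = €2,717.89.
Line 2 (1718.10, Ilova, 2,360 liters, €399,784.00):
Base rate for 1718.10 is 5.5%.
Origin Ilova qualifies under the Bralador–Ilova agreement and 1718.10 is covered: preferential rate Free applies instead.
Duty = €399,784.00 × 0% = €0.00.
Line 3 (6816.73, Queneth, 833 pairs, €103,383.63):
Base rate for 6816.73 is 27.5%.
6816.73 has an FTA preferential rate, but origin Queneth is not Ilova; base rate stands.
The additional-duty order on 6816.73 targets Solos, not Queneth; it does not apply.
Duty = €103,383.63 × 27.5% = €28,430.50.
Total = €2,717.89 + €0.00 + €28,430.50 = €31,148.39.

€31,148.39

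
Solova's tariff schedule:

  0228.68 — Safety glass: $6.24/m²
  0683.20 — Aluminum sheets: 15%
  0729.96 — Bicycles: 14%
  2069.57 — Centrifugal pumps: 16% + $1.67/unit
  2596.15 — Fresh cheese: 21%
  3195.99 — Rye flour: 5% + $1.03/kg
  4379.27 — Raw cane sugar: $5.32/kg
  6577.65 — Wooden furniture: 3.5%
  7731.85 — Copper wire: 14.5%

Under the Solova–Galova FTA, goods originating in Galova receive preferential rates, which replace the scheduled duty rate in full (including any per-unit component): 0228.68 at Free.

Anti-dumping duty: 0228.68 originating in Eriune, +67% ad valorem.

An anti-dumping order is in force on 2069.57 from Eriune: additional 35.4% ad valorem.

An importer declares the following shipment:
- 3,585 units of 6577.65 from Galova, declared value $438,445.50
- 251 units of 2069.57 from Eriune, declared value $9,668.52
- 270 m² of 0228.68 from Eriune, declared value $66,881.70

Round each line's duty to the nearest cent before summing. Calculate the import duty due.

$67,229.92

Line 1 (6577.65, Galova, 3,585 units, $438,445.50):
Base rate for 6577.65 is 3.5%.
Origin Galova is the FTA partner but 6577.65 is not on the preference list; base rate stands.
Duty = $438,445.50 × 3.5% = $15,345.59.
Line 2 (2069.57, Eriune, 251 units, $9,668.52):
Base rate for 2069.57 is 16% + $1.67/unit.
Additional duty on 2069.57 from Eriune: +35.4%. Applied ad valorem rate: 16% + 35.4% = 51.4%.
Duty = $9,668.52 × 51.4% + 251 × $1.67 = $5,388.79.
Line 3 (0228.68, Eriune, 270 m², $66,881.70):
Base rate for 0228.68 is $6.24/m².
0228.68 has an FTA preferential rate, but origin Eriune is not Galova; base rate stands.
Additional duty on 0228.68 from Eriune: +67% ad valorem. Applied ad valorem rate = 67%.
Duty = $66,881.70 × 67% + 270 × $6.24 = $46,495.54.
Total = $15,345.59 + $5,388.79 + $46,495.54 = $67,229.92.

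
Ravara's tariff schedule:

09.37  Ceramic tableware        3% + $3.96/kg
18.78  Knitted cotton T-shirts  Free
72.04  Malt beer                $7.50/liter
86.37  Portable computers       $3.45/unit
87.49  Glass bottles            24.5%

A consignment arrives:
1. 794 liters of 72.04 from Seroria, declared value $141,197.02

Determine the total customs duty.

$5,955.00

Line 1 (72.04, Seroria, 794 liters, $141,197.02):
Base rate for 72.04 is $7.50/liter.
Duty = 794 × $7.50 = $5,955.00.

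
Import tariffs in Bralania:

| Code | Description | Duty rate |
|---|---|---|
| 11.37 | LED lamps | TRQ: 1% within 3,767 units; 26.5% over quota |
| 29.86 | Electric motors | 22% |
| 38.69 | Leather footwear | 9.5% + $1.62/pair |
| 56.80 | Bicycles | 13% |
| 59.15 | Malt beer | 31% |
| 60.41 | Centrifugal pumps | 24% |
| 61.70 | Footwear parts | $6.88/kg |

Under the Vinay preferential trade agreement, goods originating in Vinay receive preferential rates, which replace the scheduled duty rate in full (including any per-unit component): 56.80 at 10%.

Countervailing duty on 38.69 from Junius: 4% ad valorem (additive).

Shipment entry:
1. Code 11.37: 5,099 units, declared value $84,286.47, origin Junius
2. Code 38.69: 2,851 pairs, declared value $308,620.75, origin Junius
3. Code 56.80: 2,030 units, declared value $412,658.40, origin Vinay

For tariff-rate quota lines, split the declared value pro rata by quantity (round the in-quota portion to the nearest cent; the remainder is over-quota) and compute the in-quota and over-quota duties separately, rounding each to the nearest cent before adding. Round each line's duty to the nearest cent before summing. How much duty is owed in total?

Line 1 (11.37, Junius, 5,099 units, $84,286.47):
Code 11.37 is under a tariff-rate quota (threshold 3,767 units). In-quota: 3,767 units at 1%; over-quota: 1,332 units at 26.5%.
Pro-rata value split: in-quota = $84,286.47 × 3,767/5,099 = $62,268.51; over-quota = $84,286.47 − $62,268.51 = $22,017.96.
In-quota duty = $62,268.51 × 1% = $622.69. Over-quota duty = $22,017.96 × 26.5% = $5,834.76.
Line duty = $622.69 + $5,834.76 = $6,457.45.
Line 2 (38.69, Junius, 2,851 pairs, $308,620.75):
Base rate for 38.69 is 9.5% + $1.62/pair.
Additional duty on 38.69 from Junius: +4%. Applied ad valorem rate: 9.5% + 4% = 13.5%.
Duty = $308,620.75 × 13.5% + 2,851 × $1.62 = $46,282.42.
Line 3 (56.80, Vinay, 2,030 units, $412,658.40):
Base rate for 56.80 is 13%.
Origin Vinay qualifies under the Bralania–Vinay agreement and 56.80 is covered: preferential rate 10% applies instead.
Duty = $412,658.40 × 10% = $41,265.84.
Total = $6,457.45 + $46,282.42 + $41,265.84 = $94,005.71.

$94,005.71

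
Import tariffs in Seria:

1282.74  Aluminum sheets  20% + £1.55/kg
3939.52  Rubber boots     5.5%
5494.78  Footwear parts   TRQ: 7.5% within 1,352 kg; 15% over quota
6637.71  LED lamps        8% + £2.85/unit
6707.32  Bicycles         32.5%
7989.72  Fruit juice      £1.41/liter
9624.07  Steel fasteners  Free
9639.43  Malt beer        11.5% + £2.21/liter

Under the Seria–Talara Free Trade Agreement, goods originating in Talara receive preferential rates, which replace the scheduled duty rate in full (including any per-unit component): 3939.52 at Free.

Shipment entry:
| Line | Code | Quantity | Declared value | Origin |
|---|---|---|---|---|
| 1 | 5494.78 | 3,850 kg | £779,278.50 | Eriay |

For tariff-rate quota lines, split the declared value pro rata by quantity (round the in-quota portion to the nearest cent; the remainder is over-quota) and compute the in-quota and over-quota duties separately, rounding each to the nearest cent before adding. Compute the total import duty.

Line 1 (5494.78, Eriay, 3,850 kg, £779,278.50):
Code 5494.78 is under a tariff-rate quota (threshold 1,352 kg). In-quota: 1,352 kg at 7.5%; over-quota: 2,498 kg at 15%.
Pro-rata value split: in-quota = £779,278.50 × 1,352/3,850 = £273,658.32; over-quota = £779,278.50 − £273,658.32 = £505,620.18.
In-quota duty = £273,658.32 × 7.5% = £20,524.37. Over-quota duty = £505,620.18 × 15% = £75,843.03.
Line duty = £20,524.37 + £75,843.03 = £96,367.40.

£96,367.40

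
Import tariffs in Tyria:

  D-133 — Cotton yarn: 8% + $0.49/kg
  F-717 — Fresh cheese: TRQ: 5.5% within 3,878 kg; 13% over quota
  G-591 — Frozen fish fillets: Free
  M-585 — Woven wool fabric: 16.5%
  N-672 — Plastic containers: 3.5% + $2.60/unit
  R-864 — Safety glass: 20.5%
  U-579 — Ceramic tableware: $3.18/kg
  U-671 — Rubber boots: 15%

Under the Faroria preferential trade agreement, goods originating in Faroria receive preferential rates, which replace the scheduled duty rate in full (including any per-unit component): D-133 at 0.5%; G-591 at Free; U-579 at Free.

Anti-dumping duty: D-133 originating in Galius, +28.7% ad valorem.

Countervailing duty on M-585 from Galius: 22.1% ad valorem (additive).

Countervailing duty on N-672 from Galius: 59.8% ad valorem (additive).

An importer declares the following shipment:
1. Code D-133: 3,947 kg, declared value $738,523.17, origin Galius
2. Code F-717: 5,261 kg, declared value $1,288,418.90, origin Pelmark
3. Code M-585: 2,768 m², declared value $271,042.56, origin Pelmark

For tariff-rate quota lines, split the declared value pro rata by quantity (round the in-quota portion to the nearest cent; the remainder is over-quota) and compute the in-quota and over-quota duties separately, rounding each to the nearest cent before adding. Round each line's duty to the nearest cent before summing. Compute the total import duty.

$413,959.34

Line 1 (D-133, Galius, 3,947 kg, $738,523.17):
Base rate for D-133 is 8% + $0.49/kg.
D-133 has an FTA preferential rate, but origin Galius is not Faroria; base rate stands.
Additional duty on D-133 from Galius: +28.7%. Applied ad valorem rate: 8% + 28.7% = 36.7%.
Duty = $738,523.17 × 36.7% + 3,947 × $0.49 = $272,972.03.
Line 2 (F-717, Pelmark, 5,261 kg, $1,288,418.90):
Code F-717 is under a tariff-rate quota (threshold 3,878 kg). In-quota: 3,878 kg at 5.5%; over-quota: 1,383 kg at 13%.
Pro-rata value split: in-quota = $1,288,418.90 × 3,878/5,261 = $949,722.20; over-quota = $1,288,418.90 − $949,722.20 = $338,696.70.
In-quota duty = $949,722.20 × 5.5% = $52,234.72. Over-quota duty = $338,696.70 × 13% = $44,030.57.
Line duty = $52,234.72 + $44,030.57 = $96,265.29.
Line 3 (M-585, Pelmark, 2,768 m², $271,042.56):
Base rate for M-585 is 16.5%.
The additional-duty order on M-585 targets Galius, not Pelmark; it does not apply.
Duty = $271,042.56 × 16.5% = $44,722.02.
Total = $272,972.03 + $96,265.29 + $44,722.02 = $413,959.34.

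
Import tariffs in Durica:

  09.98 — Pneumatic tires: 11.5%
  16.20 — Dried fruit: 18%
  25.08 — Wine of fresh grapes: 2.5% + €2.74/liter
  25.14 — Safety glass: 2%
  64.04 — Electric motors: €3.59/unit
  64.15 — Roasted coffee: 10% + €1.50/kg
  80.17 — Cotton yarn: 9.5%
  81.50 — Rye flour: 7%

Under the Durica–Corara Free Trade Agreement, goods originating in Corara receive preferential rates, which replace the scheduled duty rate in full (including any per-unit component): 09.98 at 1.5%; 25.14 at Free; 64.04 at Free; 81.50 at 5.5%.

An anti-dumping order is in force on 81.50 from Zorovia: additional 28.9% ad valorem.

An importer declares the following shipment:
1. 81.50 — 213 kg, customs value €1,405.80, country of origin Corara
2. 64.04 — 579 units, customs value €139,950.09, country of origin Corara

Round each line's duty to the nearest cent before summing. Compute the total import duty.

€77.32

Line 1 (81.50, Corara, 213 kg, €1,405.80):
Base rate for 81.50 is 7%.
Origin Corara qualifies under the Durica–Corara agreement and 81.50 is covered: preferential rate 5.5% applies instead.
The additional-duty order on 81.50 targets Zorovia, not Corara; it does not apply.
Duty = €1,405.80 × 5.5% = €77.32.
Line 2 (64.04, Corara, 579 units, €139,950.09):
Base rate for 64.04 is €3.59/unit.
Origin Corara qualifies under the Durica–Corara agreement and 64.04 is covered: preferential rate Free applies instead.
Duty = €139,950.09 × 0% = €0.00.
Total = €77.32 + €0.00 = €77.32.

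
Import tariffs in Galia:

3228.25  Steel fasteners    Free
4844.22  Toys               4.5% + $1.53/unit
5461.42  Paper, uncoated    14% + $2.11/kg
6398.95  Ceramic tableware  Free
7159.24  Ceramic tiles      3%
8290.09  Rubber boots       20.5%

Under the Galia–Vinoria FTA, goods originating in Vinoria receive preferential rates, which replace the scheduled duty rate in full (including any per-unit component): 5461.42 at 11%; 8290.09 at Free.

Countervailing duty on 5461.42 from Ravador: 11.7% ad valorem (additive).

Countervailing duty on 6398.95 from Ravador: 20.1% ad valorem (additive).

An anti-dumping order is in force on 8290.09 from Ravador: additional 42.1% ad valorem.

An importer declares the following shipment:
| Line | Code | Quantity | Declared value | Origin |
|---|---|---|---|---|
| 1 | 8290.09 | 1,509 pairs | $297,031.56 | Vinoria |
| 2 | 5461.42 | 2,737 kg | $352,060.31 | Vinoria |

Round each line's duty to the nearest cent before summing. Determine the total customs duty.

Line 1 (8290.09, Vinoria, 1,509 pairs, $297,031.56):
Base rate for 8290.09 is 20.5%.
Origin Vinoria qualifies under the Galia–Vinoria agreement and 8290.09 is covered: preferential rate Free applies instead.
The additional-duty order on 8290.09 targets Ravador, not Vinoria; it does not apply.
Duty = $297,031.56 × 0% = $0.00.
Line 2 (5461.42, Vinoria, 2,737 kg, $352,060.31):
Base rate for 5461.42 is 14% + $2.11/kg.
Origin Vinoria qualifies under the Galia–Vinoria agreement and 5461.42 is covered: preferential rate 11% applies instead.
The additional-duty order on 5461.42 targets Ravador, not Vinoria; it does not apply.
Duty = $352,060.31 × 11% = $38,726.63.
Total = $0.00 + $38,726.63 = $38,726.63.

$38,726.63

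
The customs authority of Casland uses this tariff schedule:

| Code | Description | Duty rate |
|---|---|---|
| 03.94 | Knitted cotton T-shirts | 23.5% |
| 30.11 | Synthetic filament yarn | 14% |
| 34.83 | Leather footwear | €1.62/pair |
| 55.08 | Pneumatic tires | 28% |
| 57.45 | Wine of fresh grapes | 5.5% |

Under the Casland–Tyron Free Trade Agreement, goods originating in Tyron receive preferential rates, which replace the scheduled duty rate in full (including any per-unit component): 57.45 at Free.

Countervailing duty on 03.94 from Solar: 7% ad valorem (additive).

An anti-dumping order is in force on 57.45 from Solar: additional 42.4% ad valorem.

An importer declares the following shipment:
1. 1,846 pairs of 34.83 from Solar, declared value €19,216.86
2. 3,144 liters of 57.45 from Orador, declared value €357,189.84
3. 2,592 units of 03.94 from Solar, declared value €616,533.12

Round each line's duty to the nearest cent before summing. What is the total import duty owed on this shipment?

Line 1 (34.83, Solar, 1,846 pairs, €19,216.86):
Base rate for 34.83 is €1.62/pair.
Duty = 1,846 × €1.62 = €2,990.52.
Line 2 (57.45, Orador, 3,144 liters, €357,189.84):
Base rate for 57.45 is 5.5%.
57.45 has an FTA preferential rate, but origin Orador is not Tyron; base rate stands.
The additional-duty order on 57.45 targets Solar, not Orador; it does not apply.
Duty = €357,189.84 × 5.5% = €19,645.44.
Line 3 (03.94, Solar, 2,592 units, €616,533.12):
Base rate for 03.94 is 23.5%.
Additional duty on 03.94 from Solar: +7%. Applied ad valorem rate: 23.5% + 7% = 30.5%.
Duty = €616,533.12 × 30.5% = €188,042.60.
Total = €2,990.52 + €19,645.44 + €188,042.60 = €210,678.56.

€210,678.56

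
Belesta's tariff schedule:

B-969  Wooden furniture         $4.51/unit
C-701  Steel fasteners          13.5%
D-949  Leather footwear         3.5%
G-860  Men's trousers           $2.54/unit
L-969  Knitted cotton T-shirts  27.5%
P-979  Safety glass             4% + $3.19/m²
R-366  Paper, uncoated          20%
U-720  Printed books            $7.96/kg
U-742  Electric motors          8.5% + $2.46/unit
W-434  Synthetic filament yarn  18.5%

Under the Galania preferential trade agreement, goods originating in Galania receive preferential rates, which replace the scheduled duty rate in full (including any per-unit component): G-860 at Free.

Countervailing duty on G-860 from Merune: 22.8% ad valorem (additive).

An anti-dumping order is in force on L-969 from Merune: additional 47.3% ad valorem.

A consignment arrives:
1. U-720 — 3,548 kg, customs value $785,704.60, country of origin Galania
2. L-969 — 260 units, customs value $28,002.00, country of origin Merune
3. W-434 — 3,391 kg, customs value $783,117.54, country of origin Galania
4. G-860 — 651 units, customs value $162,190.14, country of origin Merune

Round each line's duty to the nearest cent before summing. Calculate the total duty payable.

Line 1 (U-720, Galania, 3,548 kg, $785,704.60):
Base rate for U-720 is $7.96/kg.
Origin Galania is the FTA partner but U-720 is not on the preference list; base rate stands.
Duty = 3,548 × $7.96 = $28,242.08.
Line 2 (L-969, Merune, 260 units, $28,002.00):
Base rate for L-969 is 27.5%.
Additional duty on L-969 from Merune: +47.3%. Applied ad valorem rate: 27.5% + 47.3% = 74.8%.
Duty = $28,002.00 × 74.8% = $20,945.50.
Line 3 (W-434, Galania, 3,391 kg, $783,117.54):
Base rate for W-434 is 18.5%.
Origin Galania is the FTA partner but W-434 is not on the preference list; base rate stands.
Duty = $783,117.54 × 18.5% = $144,876.74.
Line 4 (G-860, Merune, 651 units, $162,190.14):
Base rate for G-860 is $2.54/unit.
G-860 has an FTA preferential rate, but origin Merune is not Galania; base rate stands.
Additional duty on G-860 from Merune: +22.8% ad valorem. Applied ad valorem rate = 22.8%.
Duty = $162,190.14 × 22.8% + 651 × $2.54 = $38,632.89.
Total = $28,242.08 + $20,945.50 + $144,876.74 + $38,632.89 = $232,697.21.

$232,697.21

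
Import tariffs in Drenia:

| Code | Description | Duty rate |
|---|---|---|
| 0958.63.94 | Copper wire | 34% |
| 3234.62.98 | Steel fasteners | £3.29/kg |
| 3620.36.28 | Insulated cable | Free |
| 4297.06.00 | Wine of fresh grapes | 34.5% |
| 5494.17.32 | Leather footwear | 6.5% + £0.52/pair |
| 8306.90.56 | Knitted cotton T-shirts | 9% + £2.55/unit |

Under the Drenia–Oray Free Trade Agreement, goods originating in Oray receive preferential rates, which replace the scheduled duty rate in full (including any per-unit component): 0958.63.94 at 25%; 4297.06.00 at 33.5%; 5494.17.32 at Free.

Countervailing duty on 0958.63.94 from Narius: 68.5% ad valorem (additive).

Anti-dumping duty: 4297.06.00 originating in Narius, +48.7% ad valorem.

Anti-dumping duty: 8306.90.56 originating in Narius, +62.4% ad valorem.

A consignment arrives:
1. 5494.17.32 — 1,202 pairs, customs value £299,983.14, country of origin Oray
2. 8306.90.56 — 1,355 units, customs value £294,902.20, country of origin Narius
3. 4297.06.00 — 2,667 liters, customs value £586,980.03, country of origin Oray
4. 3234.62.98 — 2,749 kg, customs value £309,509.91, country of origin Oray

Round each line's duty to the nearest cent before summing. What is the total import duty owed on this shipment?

Line 1 (5494.17.32, Oray, 1,202 pairs, £299,983.14):
Base rate for 5494.17.32 is 6.5% + £0.52/pair.
Origin Oray qualifies under the Drenia–Oray agreement and 5494.17.32 is covered: preferential rate Free applies instead.
Duty = £299,983.14 × 0% = £0.00.
Line 2 (8306.90.56, Narius, 1,355 units, £294,902.20):
Base rate for 8306.90.56 is 9% + £2.55/unit.
Additional duty on 8306.90.56 from Narius: +62.4%. Applied ad valorem rate: 9% + 62.4% = 71.4%.
Duty = £294,902.20 × 71.4% + 1,355 × £2.55 = £214,015.42.
Line 3 (4297.06.00, Oray, 2,667 liters, £586,980.03):
Base rate for 4297.06.00 is 34.5%.
Origin Oray qualifies under the Drenia–Oray agreement and 4297.06.00 is covered: preferential rate 33.5% applies instead.
The additional-duty order on 4297.06.00 targets Narius, not Oray; it does not apply.
Duty = £586,980.03 × 33.5% = £196,638.31.
Line 4 (3234.62.98, Oray, 2,749 kg, £309,509.91):
Base rate for 3234.62.98 is £3.29/kg.
Origin Oray is the FTA partner but 3234.62.98 is not on the preference list; base rate stands.
Duty = 2,749 × £3.29 = £9,044.21.
Total = £0.00 + £214,015.42 + £196,638.31 + £9,044.21 = £419,697.94.

£419,697.94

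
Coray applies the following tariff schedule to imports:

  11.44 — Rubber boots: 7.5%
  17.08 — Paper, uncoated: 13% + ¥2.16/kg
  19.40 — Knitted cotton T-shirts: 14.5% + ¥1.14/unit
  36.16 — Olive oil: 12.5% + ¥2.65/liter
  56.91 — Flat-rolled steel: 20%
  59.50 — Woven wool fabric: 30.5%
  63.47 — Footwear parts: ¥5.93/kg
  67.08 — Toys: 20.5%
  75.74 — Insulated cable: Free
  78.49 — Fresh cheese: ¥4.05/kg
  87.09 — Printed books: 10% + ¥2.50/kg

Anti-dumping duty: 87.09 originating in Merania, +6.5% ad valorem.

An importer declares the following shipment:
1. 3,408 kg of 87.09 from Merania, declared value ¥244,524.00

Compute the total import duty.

¥48,866.46

Line 1 (87.09, Merania, 3,408 kg, ¥244,524.00):
Base rate for 87.09 is 10% + ¥2.50/kg.
Additional duty on 87.09 from Merania: +6.5%. Applied ad valorem rate: 10% + 6.5% = 16.5%.
Duty = ¥244,524.00 × 16.5% + 3,408 × ¥2.50 = ¥48,866.46.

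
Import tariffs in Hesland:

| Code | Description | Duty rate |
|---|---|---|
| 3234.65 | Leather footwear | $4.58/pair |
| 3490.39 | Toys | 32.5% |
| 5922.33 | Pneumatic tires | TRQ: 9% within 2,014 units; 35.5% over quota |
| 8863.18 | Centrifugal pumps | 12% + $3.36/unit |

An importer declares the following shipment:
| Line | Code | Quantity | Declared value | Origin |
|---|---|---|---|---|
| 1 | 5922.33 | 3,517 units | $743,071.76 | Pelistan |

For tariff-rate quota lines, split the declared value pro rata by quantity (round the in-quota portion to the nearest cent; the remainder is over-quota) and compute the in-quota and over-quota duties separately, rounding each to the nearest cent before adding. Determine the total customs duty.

Line 1 (5922.33, Pelistan, 3,517 units, $743,071.76):
Code 5922.33 is under a tariff-rate quota (threshold 2,014 units). In-quota: 2,014 units at 9%; over-quota: 1,503 units at 35.5%.
Pro-rata value split: in-quota = $743,071.76 × 2,014/3,517 = $425,517.92; over-quota = $743,071.76 − $425,517.92 = $317,553.84.
In-quota duty = $425,517.92 × 9% = $38,296.61. Over-quota duty = $317,553.84 × 35.5% = $112,731.61.
Line duty = $38,296.61 + $112,731.61 = $151,028.22.

$151,028.22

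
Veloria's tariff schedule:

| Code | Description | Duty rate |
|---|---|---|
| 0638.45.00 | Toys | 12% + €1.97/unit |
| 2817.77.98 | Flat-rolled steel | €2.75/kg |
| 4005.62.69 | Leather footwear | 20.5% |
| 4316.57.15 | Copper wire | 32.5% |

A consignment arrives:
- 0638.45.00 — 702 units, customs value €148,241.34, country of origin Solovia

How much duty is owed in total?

Line 1 (0638.45.00, Solovia, 702 units, €148,241.34):
Base rate for 0638.45.00 is 12% + €1.97/unit.
Duty = €148,241.34 × 12% + 702 × €1.97 = €19,171.90.

€19,171.90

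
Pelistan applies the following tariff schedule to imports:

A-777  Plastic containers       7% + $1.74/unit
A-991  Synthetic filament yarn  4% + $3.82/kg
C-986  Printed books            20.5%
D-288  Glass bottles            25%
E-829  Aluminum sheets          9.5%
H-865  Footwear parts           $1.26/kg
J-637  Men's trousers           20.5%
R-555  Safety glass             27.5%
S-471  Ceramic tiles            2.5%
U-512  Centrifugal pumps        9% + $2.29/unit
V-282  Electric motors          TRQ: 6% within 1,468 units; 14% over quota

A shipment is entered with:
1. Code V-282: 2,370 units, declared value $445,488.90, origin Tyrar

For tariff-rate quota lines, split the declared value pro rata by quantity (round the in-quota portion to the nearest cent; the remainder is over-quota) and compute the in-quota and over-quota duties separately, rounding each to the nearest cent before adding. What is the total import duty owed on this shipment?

$40,293.25

Line 1 (V-282, Tyrar, 2,370 units, $445,488.90):
Code V-282 is under a tariff-rate quota (threshold 1,468 units). In-quota: 1,468 units at 6%; over-quota: 902 units at 14%.
Pro-rata value split: in-quota = $445,488.90 × 1,468/2,370 = $275,939.96; over-quota = $445,488.90 − $275,939.96 = $169,548.94.
In-quota duty = $275,939.96 × 6% = $16,556.40. Over-quota duty = $169,548.94 × 14% = $23,736.85.
Line duty = $16,556.40 + $23,736.85 = $40,293.25.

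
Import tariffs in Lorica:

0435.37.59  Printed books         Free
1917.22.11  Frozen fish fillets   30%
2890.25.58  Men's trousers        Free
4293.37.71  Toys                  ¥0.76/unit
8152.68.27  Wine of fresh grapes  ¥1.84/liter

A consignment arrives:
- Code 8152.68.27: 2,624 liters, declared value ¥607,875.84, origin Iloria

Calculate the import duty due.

Line 1 (8152.68.27, Iloria, 2,624 liters, ¥607,875.84):
Base rate for 8152.68.27 is ¥1.84/liter.
Duty = 2,624 × ¥1.84 = ¥4,828.16.

¥4,828.16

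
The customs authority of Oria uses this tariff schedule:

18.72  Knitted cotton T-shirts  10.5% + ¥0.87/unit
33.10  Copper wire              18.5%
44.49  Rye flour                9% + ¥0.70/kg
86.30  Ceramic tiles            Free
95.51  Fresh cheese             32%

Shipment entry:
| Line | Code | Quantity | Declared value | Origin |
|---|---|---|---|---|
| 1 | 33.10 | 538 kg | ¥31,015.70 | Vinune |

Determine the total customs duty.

¥5,737.90

Line 1 (33.10, Vinune, 538 kg, ¥31,015.70):
Base rate for 33.10 is 18.5%.
Duty = ¥31,015.70 × 18.5% = ¥5,737.90.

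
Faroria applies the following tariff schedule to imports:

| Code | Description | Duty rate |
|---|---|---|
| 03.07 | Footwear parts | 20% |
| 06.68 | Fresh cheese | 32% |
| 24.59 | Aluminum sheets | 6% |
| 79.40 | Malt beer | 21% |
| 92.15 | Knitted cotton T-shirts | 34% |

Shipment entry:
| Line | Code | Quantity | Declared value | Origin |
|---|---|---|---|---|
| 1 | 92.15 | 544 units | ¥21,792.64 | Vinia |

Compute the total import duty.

¥7,409.50

Line 1 (92.15, Vinia, 544 units, ¥21,792.64):
Base rate for 92.15 is 34%.
Duty = ¥21,792.64 × 34% = ¥7,409.50.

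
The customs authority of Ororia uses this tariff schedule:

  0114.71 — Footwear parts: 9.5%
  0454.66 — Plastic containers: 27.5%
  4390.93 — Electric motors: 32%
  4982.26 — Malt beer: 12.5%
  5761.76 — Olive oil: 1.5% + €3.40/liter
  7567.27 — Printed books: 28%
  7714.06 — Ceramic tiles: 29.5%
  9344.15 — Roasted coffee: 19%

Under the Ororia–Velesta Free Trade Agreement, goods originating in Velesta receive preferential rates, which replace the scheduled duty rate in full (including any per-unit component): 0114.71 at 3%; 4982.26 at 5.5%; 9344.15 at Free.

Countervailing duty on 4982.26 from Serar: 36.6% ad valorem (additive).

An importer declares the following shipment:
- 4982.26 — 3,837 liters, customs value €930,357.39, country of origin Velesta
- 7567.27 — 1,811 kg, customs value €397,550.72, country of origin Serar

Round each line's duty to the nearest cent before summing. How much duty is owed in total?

€162,483.86

Line 1 (4982.26, Velesta, 3,837 liters, €930,357.39):
Base rate for 4982.26 is 12.5%.
Origin Velesta qualifies under the Ororia–Velesta agreement and 4982.26 is covered: preferential rate 5.5% applies instead.
The additional-duty order on 4982.26 targets Serar, not Velesta; it does not apply.
Duty = €930,357.39 × 5.5% = €51,169.66.
Line 2 (7567.27, Serar, 1,811 kg, €397,550.72):
Base rate for 7567.27 is 28%.
Duty = €397,550.72 × 28% = €111,314.20.
Total = €51,169.66 + €111,314.20 = €162,483.86.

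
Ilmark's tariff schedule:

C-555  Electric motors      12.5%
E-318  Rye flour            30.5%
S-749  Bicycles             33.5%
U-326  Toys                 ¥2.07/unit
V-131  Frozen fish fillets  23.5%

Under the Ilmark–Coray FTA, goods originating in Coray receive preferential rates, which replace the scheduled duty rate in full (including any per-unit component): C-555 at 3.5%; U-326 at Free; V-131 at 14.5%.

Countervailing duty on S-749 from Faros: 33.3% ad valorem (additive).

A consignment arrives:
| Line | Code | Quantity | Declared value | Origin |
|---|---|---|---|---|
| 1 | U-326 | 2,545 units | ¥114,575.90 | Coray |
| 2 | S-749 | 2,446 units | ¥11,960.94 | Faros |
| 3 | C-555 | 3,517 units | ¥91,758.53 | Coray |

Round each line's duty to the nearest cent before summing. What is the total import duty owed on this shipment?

Line 1 (U-326, Coray, 2,545 units, ¥114,575.90):
Base rate for U-326 is ¥2.07/unit.
Origin Coray qualifies under the Ilmark–Coray agreement and U-326 is covered: preferential rate Free applies instead.
Duty = ¥114,575.90 × 0% = ¥0.00.
Line 2 (S-749, Faros, 2,446 units, ¥11,960.94):
Base rate for S-749 is 33.5%.
Additional duty on S-749 from Faros: +33.3%. Applied ad valorem rate: 33.5% + 33.3% = 66.8%.
Duty = ¥11,960.94 × 66.8% = ¥7,989.91.
Line 3 (C-555, Coray, 3,517 units, ¥91,758.53):
Base rate for C-555 is 12.5%.
Origin Coray qualifies under the Ilmark–Coray agreement and C-555 is covered: preferential rate 3.5% applies instead.
Duty = ¥91,758.53 × 3.5% = ¥3,211.55.
Total = ¥0.00 + ¥7,989.91 + ¥3,211.55 = ¥11,201.46.

¥11,201.46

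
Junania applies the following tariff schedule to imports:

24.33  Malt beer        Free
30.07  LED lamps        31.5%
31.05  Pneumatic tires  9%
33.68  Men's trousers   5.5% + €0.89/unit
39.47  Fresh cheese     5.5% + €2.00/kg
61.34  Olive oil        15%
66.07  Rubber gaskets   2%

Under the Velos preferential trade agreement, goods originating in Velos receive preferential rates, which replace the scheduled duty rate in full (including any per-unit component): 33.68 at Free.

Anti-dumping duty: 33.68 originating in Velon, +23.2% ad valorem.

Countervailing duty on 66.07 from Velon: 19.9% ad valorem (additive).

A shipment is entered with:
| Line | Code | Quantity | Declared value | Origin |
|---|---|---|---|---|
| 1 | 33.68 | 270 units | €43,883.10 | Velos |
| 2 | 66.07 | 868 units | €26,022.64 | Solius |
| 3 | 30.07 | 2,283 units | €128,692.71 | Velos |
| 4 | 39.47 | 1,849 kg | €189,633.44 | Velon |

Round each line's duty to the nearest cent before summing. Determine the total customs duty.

Line 1 (33.68, Velos, 270 units, €43,883.10):
Base rate for 33.68 is 5.5% + €0.89/unit.
Origin Velos qualifies under the Junania–Velos agreement and 33.68 is covered: preferential rate Free applies instead.
The additional-duty order on 33.68 targets Velon, not Velos; it does not apply.
Duty = €43,883.10 × 0% = €0.00.
Line 2 (66.07, Solius, 868 units, €26,022.64):
Base rate for 66.07 is 2%.
The additional-duty order on 66.07 targets Velon, not Solius; it does not apply.
Duty = €26,022.64 × 2% = €520.45.
Line 3 (30.07, Velos, 2,283 units, €128,692.71):
Base rate for 30.07 is 31.5%.
Origin Velos is the FTA partner but 30.07 is not on the preference list; base rate stands.
Duty = €128,692.71 × 31.5% = €40,538.20.
Line 4 (39.47, Velon, 1,849 kg, €189,633.44):
Base rate for 39.47 is 5.5% + €2.00/kg.
Duty = €189,633.44 × 5.5% + 1,849 × €2.00 = €14,127.84.
Total = €0.00 + €520.45 + €40,538.20 + €14,127.84 = €55,186.49.

€55,186.49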